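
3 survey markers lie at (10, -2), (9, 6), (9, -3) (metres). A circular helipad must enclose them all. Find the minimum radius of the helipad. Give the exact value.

Call the three points A, B, C in the order given.
Side lengths²: AB² = 65, AC² = 2, BC² = 81.
Since BC² = 81 ≥ 65 + 2 = 67, the angle opposite BC is not acute, so the smallest enclosing circle has BC as diameter.
Centre = midpoint of BC = (9, 1.5), r² = 81/4 = 20.25.
r = √(20.25) = 4.5.

4.5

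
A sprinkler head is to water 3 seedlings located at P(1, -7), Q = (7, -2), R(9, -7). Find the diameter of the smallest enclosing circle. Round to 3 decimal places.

Side lengths²: PQ² = 61, PR² = 64, QR² = 29.
Since PR² = 64 < 61 + 29 = 90, the triangle is acute, so the smallest enclosing circle is the circumcircle.
Circumcentre = (5, -5.7), r² = 17.69.
Diameter = 2r = 2√(17.69) ≈ 8.412.

8.412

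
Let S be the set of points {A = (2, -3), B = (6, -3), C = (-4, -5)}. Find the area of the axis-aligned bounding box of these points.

x ranges over [-4, 6], width 10.
y ranges over [-5, -3], height 2.
Area = 10 × 2 = 20.

20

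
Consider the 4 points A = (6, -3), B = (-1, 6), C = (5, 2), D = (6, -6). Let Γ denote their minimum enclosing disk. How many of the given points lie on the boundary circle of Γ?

2

The minimum enclosing circle of a finite set is fixed by two of the points (as a diameter) or three (as a circumcircle).
The farthest pair is B–D with squared distance 193. The circle on this segment as diameter has centre (2.5, 0) and r² = 193/4 = 48.25.
Check A: distance² to centre = 21.25 ≤ 48.25, so it lies inside.
All remaining points lie in this disk, and no smaller disk contains both endpoints, so this is the minimum enclosing circle.
The points at distance exactly r from the centre are B, D — 2 points.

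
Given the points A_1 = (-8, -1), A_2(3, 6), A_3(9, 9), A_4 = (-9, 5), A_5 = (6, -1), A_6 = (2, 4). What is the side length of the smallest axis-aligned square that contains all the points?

The bounding box has width 18 and height 10.
An axis-aligned square enclosing the set must have side ≥ max(width, height).
So the minimum side is max(18, 10) = 18.

18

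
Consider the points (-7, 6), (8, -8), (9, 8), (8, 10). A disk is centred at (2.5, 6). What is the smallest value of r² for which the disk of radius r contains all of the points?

226.25

The required radius is the distance from (2.5, 6) to the farthest point.
Squared distances: 90.25, 226.25, 46.25, 46.25.
Maximum is 226.25, attained at (8, -8).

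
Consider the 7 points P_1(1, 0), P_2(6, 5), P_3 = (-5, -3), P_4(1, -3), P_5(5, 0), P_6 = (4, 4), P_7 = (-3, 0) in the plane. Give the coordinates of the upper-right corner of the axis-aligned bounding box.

x-range [-5, 6], y-range [-3, 5].
The upper-right corner is (6, 5).

(6, 5)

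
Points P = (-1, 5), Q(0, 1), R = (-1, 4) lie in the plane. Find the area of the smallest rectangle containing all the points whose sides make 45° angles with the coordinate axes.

7.5

In coordinates u = x + y, v = x − y the rectangle is axis-aligned; the map (x,y)→(u,v) scales areas by 2.
u-values: 4, 1, 3; range = 4 − 1 = 3.
v-values: -6, -1, -5; range = -1 − (-6) = 5.
Area = (3 × 5) / 2 = 7.5.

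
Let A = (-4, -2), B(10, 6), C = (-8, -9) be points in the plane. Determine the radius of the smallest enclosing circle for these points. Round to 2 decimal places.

11.72

Side lengths²: AB² = 260, AC² = 65, BC² = 549.
Since BC² = 549 ≥ 260 + 65 = 325, the angle opposite BC is not acute, so the smallest enclosing circle has BC as diameter.
Centre = midpoint of BC = (1, -1.5), r² = 549/4 = 137.25.
r = √(137.25) ≈ 11.72.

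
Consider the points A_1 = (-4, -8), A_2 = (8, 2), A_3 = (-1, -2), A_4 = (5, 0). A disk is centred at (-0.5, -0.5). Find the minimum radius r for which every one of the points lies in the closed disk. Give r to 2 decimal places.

8.86

The required radius is the distance from (-0.5, -0.5) to the farthest point.
Squared distances: 68.5, 78.5, 2.5, 30.5.
Maximum is 78.5, attained at A_2.
r = √(78.5) ≈ 8.86.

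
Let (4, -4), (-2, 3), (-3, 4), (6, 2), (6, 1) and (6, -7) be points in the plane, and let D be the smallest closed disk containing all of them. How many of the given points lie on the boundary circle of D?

2

A smallest enclosing disk is always determined by at most three of the input points on its boundary.
The farthest pair is (-3, 4)–(6, -7) with squared distance 202. The circle on this segment as diameter has centre (1.5, -1.5) and r² = 202/4 = 50.5.
Check (4, -4): distance² to centre = 12.5 ≤ 50.5, so it lies inside.
All remaining points lie in this disk, and no smaller disk contains both endpoints, so this is the minimum enclosing circle.
The points at distance exactly r from the centre are (-3, 4), (6, -7) — 2 points.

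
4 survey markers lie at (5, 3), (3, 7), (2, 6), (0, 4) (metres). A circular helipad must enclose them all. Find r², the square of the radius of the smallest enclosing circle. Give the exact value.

The minimum enclosing circle of a finite set is fixed by two of the points (as a diameter) or three (as a circumcircle).
The minimum enclosing circle is determined by three boundary points: (5, 3), (3, 7), (0, 4).
Their circumcentre is (8/3, 13/3) with r² = 65/9.
The farthest remaining point (2, 6) is at distance² 29/9 ≤ 65/9.

65/9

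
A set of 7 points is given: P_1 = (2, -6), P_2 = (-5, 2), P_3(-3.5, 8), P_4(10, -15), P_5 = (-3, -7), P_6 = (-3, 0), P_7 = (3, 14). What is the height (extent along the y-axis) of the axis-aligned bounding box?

29

max y = 14, min y = -15, so height = 29.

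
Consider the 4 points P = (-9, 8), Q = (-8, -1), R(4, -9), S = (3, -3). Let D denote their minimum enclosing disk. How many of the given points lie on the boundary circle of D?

The farthest pair is P–R with squared distance 458. The circle on this segment as diameter has centre (-2.5, -0.5) and r² = 458/4 = 114.5.
Check Q: distance² to centre = 30.5 ≤ 114.5, so it lies inside.
All remaining points lie in this disk, and no smaller disk contains both endpoints, so this is the minimum enclosing circle.
The points at distance exactly r from the centre are P, R — 2 points.

2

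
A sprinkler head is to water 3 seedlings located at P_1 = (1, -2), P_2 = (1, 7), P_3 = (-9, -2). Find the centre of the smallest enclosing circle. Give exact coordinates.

Side lengths²: P_1P_2² = 81, P_1P_3² = 100, P_2P_3² = 181.
Since P_2P_3² = 181 ≥ 100 + 81 = 181, the angle opposite P_2P_3 is not acute, so the smallest enclosing circle has P_2P_3 as diameter.
Centre = midpoint of P_2P_3 = (-4, 2.5), r² = 181/4 = 45.25.
Centre = (-4, 2.5).

(-4, 2.5)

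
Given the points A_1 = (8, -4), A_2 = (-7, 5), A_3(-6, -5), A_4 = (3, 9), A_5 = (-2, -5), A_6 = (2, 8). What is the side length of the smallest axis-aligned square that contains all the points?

The bounding box has width 15 and height 14.
An axis-aligned square enclosing the set must have side ≥ max(width, height).
So the minimum side is max(15, 14) = 15.

15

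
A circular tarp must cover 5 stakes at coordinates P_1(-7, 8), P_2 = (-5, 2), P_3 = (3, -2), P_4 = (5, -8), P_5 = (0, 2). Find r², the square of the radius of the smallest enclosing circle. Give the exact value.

100

The farthest pair is P_1–P_4 with squared distance 400. The circle on this segment as diameter has centre (-1, 0) and r² = 400/4 = 100.
Check P_2: distance² to centre = 20 ≤ 100, so it lies inside.
All remaining points lie in this disk, and no smaller disk contains both endpoints, so this is the minimum enclosing circle.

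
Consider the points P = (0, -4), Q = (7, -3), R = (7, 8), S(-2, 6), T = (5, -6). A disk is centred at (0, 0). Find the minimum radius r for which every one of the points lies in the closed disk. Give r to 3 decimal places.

The required radius is the distance from (0, 0) to the farthest point.
Squared distances: 16, 58, 113, 40, 61.
Maximum is 113, attained at R.
r = √113 ≈ 10.630.

10.630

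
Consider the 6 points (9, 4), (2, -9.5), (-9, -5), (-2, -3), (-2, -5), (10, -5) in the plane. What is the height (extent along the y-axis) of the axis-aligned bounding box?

13.5

max y = 4, min y = -9.5, so height = 13.5.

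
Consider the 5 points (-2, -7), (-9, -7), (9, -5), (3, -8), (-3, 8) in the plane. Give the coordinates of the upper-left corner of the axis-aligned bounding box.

x-range [-9, 9], y-range [-8, 8].
The upper-left corner is (-9, 8).

(-9, 8)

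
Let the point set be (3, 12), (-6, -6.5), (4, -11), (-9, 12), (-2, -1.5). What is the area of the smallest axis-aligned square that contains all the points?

529

The bounding box has width 13 and height 23.
An axis-aligned square enclosing the set must have side ≥ max(width, height).
So the minimum side is max(13, 23) = 23.
Area = 23² = 529.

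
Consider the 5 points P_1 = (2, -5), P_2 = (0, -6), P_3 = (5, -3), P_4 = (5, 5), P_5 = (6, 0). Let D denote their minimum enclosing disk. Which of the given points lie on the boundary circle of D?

By Welzl's lemma the MEC is supported by two points (diametrically opposite) or three points (on a circumcircle).
The farthest pair is P_2–P_4 with squared distance 146. The circle on this segment as diameter has centre (2.5, -0.5) and r² = 146/4 = 36.5.
Check P_1: distance² to centre = 20.5 ≤ 36.5, so it lies inside.
All remaining points lie in this disk, and no smaller disk contains both endpoints, so this is the minimum enclosing circle.
The points at distance exactly r from the centre are P_2, P_4 — 2 points.

P_2, P_4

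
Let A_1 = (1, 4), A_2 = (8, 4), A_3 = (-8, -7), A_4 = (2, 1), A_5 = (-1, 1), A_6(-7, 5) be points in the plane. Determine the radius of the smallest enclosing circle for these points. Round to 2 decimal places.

By Welzl's lemma the MEC is supported by two points (diametrically opposite) or three points (on a circumcircle).
The farthest pair is A_2–A_3 with squared distance 377. The circle on this segment as diameter has centre (0, -1.5) and r² = 377/4 = 94.25.
Check A_1: distance² to centre = 31.25 ≤ 94.25, so it lies inside.
All remaining points lie in this disk, and no smaller disk contains both endpoints, so this is the minimum enclosing circle.
r = √(94.25) ≈ 9.71.

9.71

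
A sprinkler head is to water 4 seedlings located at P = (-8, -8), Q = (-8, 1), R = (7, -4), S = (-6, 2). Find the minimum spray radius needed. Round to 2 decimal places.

By Welzl's lemma the MEC is supported by two points (diametrically opposite) or three points (on a circumcircle).
The minimum enclosing circle is determined by three boundary points: P, Q, R.
Their circumcentre is (-7/6, -3.5) with r² = 1205/18.
The farthest remaining point S is at distance² 965/18 ≤ 1205/18.
r = √(1205/18) ≈ 8.18.

8.18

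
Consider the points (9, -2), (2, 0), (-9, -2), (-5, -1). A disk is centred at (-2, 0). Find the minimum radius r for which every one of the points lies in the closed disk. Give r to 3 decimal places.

11.180

The required radius is the distance from (-2, 0) to the farthest point.
Squared distances: 125, 16, 53, 10.
Maximum is 125, attained at (9, -2).
r = √125 ≈ 11.180.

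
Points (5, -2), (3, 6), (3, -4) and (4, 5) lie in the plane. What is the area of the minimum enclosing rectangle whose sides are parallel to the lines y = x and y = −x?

In coordinates u = x + y, v = x − y the rectangle is axis-aligned; the map (x,y)→(u,v) scales areas by 2.
u-values: 3, 9, -1, 9; range = 9 − (-1) = 10.
v-values: 7, -3, 7, -1; range = 7 − (-3) = 10.
Area = (10 × 10) / 2 = 50.

50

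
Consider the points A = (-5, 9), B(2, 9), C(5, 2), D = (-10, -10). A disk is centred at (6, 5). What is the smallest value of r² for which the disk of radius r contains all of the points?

The required radius is the distance from (6, 5) to the farthest point.
Squared distances: 137, 32, 10, 481.
Maximum is 481, attained at D.

481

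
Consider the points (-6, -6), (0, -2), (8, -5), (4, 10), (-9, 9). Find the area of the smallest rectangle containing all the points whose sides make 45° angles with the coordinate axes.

In coordinates u = x + y, v = x − y the rectangle is axis-aligned; the map (x,y)→(u,v) scales areas by 2.
u-values: -12, -2, 3, 14, 0; range = 14 − (-12) = 26.
v-values: 0, 2, 13, -6, -18; range = 13 − (-18) = 31.
Area = (26 × 31) / 2 = 403.

403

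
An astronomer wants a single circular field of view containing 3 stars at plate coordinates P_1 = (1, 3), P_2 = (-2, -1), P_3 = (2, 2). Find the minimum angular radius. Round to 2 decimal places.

2.53

Side lengths²: P_1P_2² = 25, P_1P_3² = 2, P_2P_3² = 25.
Since P_2P_3² = 25 < 25 + 2 = 27, the triangle is acute, so the smallest enclosing circle is the circumcircle.
Circumcentre = (-3/14, 11/14), r² = 625/98.
r = √(625/98) ≈ 2.53.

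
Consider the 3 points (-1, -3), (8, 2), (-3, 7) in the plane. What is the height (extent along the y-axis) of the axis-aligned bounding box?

max y = 7, min y = -3, so height = 10.

10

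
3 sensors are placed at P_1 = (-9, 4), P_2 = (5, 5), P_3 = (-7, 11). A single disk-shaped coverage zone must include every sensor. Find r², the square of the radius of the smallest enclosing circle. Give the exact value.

Side lengths²: P_1P_2² = 197, P_1P_3² = 53, P_2P_3² = 180.
Since P_1P_2² = 197 < 180 + 53 = 233, the triangle is acute, so the smallest enclosing circle is the circumcircle.
Circumcentre = (-2.09375, 5.8125), r² = 50.9814453125.

50.9814453125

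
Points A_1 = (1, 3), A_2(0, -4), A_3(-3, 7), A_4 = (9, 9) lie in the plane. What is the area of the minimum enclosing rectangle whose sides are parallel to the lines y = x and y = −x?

154

In coordinates u = x + y, v = x − y the rectangle is axis-aligned; the map (x,y)→(u,v) scales areas by 2.
u-values: 4, -4, 4, 18; range = 18 − (-4) = 22.
v-values: -2, 4, -10, 0; range = 4 − (-10) = 14.
Area = (22 × 14) / 2 = 154.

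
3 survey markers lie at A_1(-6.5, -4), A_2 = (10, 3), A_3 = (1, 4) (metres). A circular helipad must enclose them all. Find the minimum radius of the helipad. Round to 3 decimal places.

8.962

Side lengths²: A_1A_2² = 321.25, A_1A_3² = 120.25, A_2A_3² = 82.
Since A_1A_2² = 321.25 ≥ 120.25 + 82 = 202.25, the angle opposite A_1A_2 is not acute, so the smallest enclosing circle has A_1A_2 as diameter.
Centre = midpoint of A_1A_2 = (1.75, -0.5), r² = 321.25/4 = 80.3125.
r = √(80.3125) ≈ 8.962.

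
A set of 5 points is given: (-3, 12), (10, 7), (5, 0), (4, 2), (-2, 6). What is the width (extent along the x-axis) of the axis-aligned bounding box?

max x = 10, min x = -3, so width = 13.

13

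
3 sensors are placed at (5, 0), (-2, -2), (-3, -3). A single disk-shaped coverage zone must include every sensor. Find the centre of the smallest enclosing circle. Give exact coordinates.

Call the three points A, B, C in the order given.
Side lengths²: AB² = 53, AC² = 73, BC² = 2.
Since AC² = 73 ≥ 53 + 2 = 55, the angle opposite AC is not acute, so the smallest enclosing circle has AC as diameter.
Centre = midpoint of AC = (1, -1.5), r² = 73/4 = 18.25.
Centre = (1, -1.5).

(1, -1.5)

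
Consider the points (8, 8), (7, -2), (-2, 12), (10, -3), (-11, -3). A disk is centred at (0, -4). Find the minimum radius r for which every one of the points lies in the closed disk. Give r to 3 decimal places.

The required radius is the distance from (0, -4) to the farthest point.
Squared distances: 208, 53, 260, 101, 122.
Maximum is 260, attained at (-2, 12).
r = √260 ≈ 16.125.

16.125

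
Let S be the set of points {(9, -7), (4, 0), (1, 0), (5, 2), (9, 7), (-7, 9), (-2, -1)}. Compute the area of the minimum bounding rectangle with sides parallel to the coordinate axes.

256

x ranges over [-7, 9], width 16.
y ranges over [-7, 9], height 16.
Area = 16 × 16 = 256.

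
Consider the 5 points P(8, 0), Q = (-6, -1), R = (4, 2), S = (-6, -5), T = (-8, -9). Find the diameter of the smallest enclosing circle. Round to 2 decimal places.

A smallest enclosing disk is always determined by at most three of the input points on its boundary.
The farthest pair is P–T with squared distance 337. The circle on this segment as diameter has centre (0, -4.5) and r² = 337/4 = 84.25.
Check Q: distance² to centre = 48.25 ≤ 84.25, so it lies inside.
All remaining points lie in this disk, and no smaller disk contains both endpoints, so this is the minimum enclosing circle.
Diameter = 2r = 2√(84.25) ≈ 18.36.

18.36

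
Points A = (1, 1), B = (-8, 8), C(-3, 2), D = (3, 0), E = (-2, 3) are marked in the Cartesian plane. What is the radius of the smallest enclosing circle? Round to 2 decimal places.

The farthest pair is B–D with squared distance 185. The circle on this segment as diameter has centre (-2.5, 4) and r² = 185/4 = 46.25.
Check A: distance² to centre = 21.25 ≤ 46.25, so it lies inside.
All remaining points lie in this disk, and no smaller disk contains both endpoints, so this is the minimum enclosing circle.
r = √(46.25) ≈ 6.80.

6.80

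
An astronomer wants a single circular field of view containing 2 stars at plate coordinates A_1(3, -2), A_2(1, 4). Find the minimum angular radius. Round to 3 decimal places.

3.162

The smallest circle enclosing two points has them as diameter endpoints.
Centre = midpoint = (2, 1); r² = |A_1A_2|²/4 = 40/4 = 10.
r = √10 ≈ 3.162.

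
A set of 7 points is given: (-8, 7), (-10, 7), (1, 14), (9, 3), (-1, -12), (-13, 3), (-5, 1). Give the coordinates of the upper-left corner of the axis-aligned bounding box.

x-range [-13, 9], y-range [-12, 14].
The upper-left corner is (-13, 14).

(-13, 14)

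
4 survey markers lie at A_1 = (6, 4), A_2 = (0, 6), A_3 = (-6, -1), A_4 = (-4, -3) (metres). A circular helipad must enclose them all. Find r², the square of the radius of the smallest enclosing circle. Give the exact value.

The minimum enclosing circle of a finite set is fixed by two of the points (as a diameter) or three (as a circumcircle).
The farthest pair is A_1–A_3 with squared distance 169. The circle on this segment as diameter has centre (0, 1.5) and r² = 169/4 = 42.25.
Check A_2: distance² to centre = 20.25 ≤ 42.25, so it lies inside.
All remaining points lie in this disk, and no smaller disk contains both endpoints, so this is the minimum enclosing circle.

42.25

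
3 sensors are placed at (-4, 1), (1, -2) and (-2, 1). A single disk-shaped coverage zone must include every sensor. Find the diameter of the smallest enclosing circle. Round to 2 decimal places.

Call the three points A, B, C in the order given.
Side lengths²: AB² = 34, AC² = 4, BC² = 18.
Since AB² = 34 ≥ 18 + 4 = 22, the angle opposite AB is not acute, so the smallest enclosing circle has AB as diameter.
Centre = midpoint of AB = (-1.5, -0.5), r² = 34/4 = 8.5.
Diameter = 2r = 2√(8.5) ≈ 5.83.

5.83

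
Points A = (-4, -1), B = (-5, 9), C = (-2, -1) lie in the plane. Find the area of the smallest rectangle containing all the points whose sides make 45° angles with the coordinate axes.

In coordinates u = x + y, v = x − y the rectangle is axis-aligned; the map (x,y)→(u,v) scales areas by 2.
u-values: -5, 4, -3; range = 4 − (-5) = 9.
v-values: -3, -14, -1; range = -1 − (-14) = 13.
Area = (9 × 13) / 2 = 58.5.

58.5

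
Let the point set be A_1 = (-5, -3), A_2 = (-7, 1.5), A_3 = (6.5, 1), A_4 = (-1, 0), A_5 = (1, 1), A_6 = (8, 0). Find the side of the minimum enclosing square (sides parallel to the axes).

15

The bounding box has width 15 and height 4.5.
An axis-aligned square enclosing the set must have side ≥ max(width, height).
So the minimum side is max(15, 4.5) = 15.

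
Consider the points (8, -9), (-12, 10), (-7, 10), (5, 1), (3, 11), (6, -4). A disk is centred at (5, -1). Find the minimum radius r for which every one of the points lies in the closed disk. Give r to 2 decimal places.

The required radius is the distance from (5, -1) to the farthest point.
Squared distances: 73, 410, 265, 4, 148, 10.
Maximum is 410, attained at (-12, 10).
r = √410 ≈ 20.25.

20.25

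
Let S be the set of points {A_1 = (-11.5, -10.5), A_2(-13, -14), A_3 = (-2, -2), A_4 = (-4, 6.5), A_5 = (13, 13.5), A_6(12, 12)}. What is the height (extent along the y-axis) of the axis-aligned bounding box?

max y = 13.5, min y = -14, so height = 27.5.

27.5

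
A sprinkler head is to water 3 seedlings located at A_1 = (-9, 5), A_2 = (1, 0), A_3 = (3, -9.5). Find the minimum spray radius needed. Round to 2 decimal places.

9.41

Side lengths²: A_1A_2² = 125, A_1A_3² = 354.25, A_2A_3² = 94.25.
Since A_1A_3² = 354.25 ≥ 125 + 94.25 = 219.25, the angle opposite A_1A_3 is not acute, so the smallest enclosing circle has A_1A_3 as diameter.
Centre = midpoint of A_1A_3 = (-3, -2.25), r² = 354.25/4 = 88.5625.
r = √(88.5625) ≈ 9.41.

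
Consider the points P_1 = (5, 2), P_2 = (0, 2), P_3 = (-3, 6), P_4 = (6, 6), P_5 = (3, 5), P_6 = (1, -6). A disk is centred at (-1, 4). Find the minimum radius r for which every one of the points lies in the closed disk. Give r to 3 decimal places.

The required radius is the distance from (-1, 4) to the farthest point.
Squared distances: 40, 5, 8, 53, 17, 104.
Maximum is 104, attained at P_6.
r = √104 ≈ 10.198.

10.198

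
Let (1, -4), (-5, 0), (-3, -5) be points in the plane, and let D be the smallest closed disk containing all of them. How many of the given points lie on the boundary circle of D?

Call the three points A, B, C in the order given.
Side lengths²: AB² = 52, AC² = 17, BC² = 29.
Since AB² = 52 ≥ 29 + 17 = 46, the angle opposite AB is not acute, so the smallest enclosing circle has AB as diameter.
Centre = midpoint of AB = (-2, -2), r² = 52/4 = 13.
The points at distance exactly r from the centre are (1, -4), (-5, 0) — 2 points.

2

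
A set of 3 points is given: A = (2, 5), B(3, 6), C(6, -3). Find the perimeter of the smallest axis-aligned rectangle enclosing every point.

26

Width = max x − min x = 6 − 2 = 4.
Height = max y − min y = 6 − (-3) = 9.
Perimeter = 2(4 + 9) = 26.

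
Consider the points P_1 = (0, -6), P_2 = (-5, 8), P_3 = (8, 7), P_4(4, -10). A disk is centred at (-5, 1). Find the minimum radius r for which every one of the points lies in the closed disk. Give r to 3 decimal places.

The required radius is the distance from (-5, 1) to the farthest point.
Squared distances: 74, 49, 205, 202.
Maximum is 205, attained at P_3.
r = √205 ≈ 14.318.

14.318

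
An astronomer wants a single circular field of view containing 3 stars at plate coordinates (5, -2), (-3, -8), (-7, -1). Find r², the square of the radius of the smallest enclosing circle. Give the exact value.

36.81640625

Call the three points A, B, C in the order given.
Side lengths²: AB² = 100, AC² = 145, BC² = 65.
Since AC² = 145 < 100 + 65 = 165, the triangle is acute, so the smallest enclosing circle is the circumcircle.
Circumcentre = (-1.0625, -2.25), r² = 36.81640625.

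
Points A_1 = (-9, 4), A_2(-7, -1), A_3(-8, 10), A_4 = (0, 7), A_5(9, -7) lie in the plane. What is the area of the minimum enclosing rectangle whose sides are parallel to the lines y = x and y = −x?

In coordinates u = x + y, v = x − y the rectangle is axis-aligned; the map (x,y)→(u,v) scales areas by 2.
u-values: -5, -8, 2, 7, 2; range = 7 − (-8) = 15.
v-values: -13, -6, -18, -7, 16; range = 16 − (-18) = 34.
Area = (15 × 34) / 2 = 255.

255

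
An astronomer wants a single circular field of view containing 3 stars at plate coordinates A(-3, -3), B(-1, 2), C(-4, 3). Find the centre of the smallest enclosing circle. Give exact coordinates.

(-113/34, 1/34)

Side lengths²: AB² = 29, AC² = 37, BC² = 10.
Since AC² = 37 < 29 + 10 = 39, the triangle is acute, so the smallest enclosing circle is the circumcircle.
Circumcentre = (-113/34, 1/34), r² = 5365/578.
Centre = (-113/34, 1/34).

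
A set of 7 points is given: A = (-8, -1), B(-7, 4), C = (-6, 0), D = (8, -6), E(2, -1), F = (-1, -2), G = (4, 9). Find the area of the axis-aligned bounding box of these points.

240

x ranges over [-8, 8], width 16.
y ranges over [-6, 9], height 15.
Area = 16 × 15 = 240.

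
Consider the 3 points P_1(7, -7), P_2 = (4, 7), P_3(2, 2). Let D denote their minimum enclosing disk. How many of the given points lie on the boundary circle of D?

Side lengths²: P_1P_2² = 205, P_1P_3² = 106, P_2P_3² = 29.
Since P_1P_2² = 205 ≥ 106 + 29 = 135, the angle opposite P_1P_2 is not acute, so the smallest enclosing circle has P_1P_2 as diameter.
Centre = midpoint of P_1P_2 = (5.5, 0), r² = 205/4 = 51.25.
The points at distance exactly r from the centre are P_1, P_2 — 2 points.

2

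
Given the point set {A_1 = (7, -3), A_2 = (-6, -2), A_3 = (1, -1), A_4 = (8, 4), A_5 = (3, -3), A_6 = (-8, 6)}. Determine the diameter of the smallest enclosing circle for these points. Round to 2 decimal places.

By Welzl's lemma the MEC is supported by two points (diametrically opposite) or three points (on a circumcircle).
The minimum enclosing circle is determined by three boundary points: A_1, A_4, A_6.
Their circumcentre is (-8/19, 31/19) with r² = 27625/361.
The farthest remaining point A_2 is at distance² 15997/361 ≤ 27625/361.
Diameter = 2r = 2√(27625/361) ≈ 17.50.

17.50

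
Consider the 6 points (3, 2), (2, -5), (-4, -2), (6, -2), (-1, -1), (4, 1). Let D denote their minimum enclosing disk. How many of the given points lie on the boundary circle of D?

By Welzl's lemma the MEC is supported by two points (diametrically opposite) or three points (on a circumcircle).
The farthest pair is (-4, -2)–(6, -2) with squared distance 100. The circle on this segment as diameter has centre (1, -2) and r² = 100/4 = 25.
Check (3, 2): distance² to centre = 20 ≤ 25, so it lies inside.
All remaining points lie in this disk, and no smaller disk contains both endpoints, so this is the minimum enclosing circle.
The points at distance exactly r from the centre are (-4, -2), (6, -2) — 2 points.

2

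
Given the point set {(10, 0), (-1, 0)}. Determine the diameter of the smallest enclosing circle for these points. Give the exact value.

11

The smallest circle enclosing two points has them as diameter endpoints.
Centre = midpoint = (4.5, 0); r² = |(10, 0)−(-1, 0)|²/4 = 121/4 = 30.25.
Diameter = 2r = 2√(30.25) = 11.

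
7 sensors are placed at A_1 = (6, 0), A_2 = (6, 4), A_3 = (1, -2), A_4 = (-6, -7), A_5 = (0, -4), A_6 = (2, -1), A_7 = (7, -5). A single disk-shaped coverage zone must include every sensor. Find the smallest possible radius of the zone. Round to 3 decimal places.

8.139

The farthest pair is A_2–A_4 with squared distance 265. The circle on this segment as diameter has centre (0, -1.5) and r² = 265/4 = 66.25.
Check A_1: distance² to centre = 38.25 ≤ 66.25, so it lies inside.
All remaining points lie in this disk, and no smaller disk contains both endpoints, so this is the minimum enclosing circle.
r = √(66.25) ≈ 8.139.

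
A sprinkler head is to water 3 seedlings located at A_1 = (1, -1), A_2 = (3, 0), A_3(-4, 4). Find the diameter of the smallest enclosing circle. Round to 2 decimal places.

8.06

Side lengths²: A_1A_2² = 5, A_1A_3² = 50, A_2A_3² = 65.
Since A_2A_3² = 65 ≥ 50 + 5 = 55, the angle opposite A_2A_3 is not acute, so the smallest enclosing circle has A_2A_3 as diameter.
Centre = midpoint of A_2A_3 = (-0.5, 2), r² = 65/4 = 16.25.
Diameter = 2r = 2√(16.25) ≈ 8.06.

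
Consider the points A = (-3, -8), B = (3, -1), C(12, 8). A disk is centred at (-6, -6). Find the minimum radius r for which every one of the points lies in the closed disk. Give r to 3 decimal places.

22.804

The required radius is the distance from (-6, -6) to the farthest point.
Squared distances: 13, 106, 520.
Maximum is 520, attained at C.
r = √520 ≈ 22.804.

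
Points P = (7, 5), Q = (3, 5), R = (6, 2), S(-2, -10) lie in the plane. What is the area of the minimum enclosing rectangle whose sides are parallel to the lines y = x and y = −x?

120

In coordinates u = x + y, v = x − y the rectangle is axis-aligned; the map (x,y)→(u,v) scales areas by 2.
u-values: 12, 8, 8, -12; range = 12 − (-12) = 24.
v-values: 2, -2, 4, 8; range = 8 − (-2) = 10.
Area = (24 × 10) / 2 = 120.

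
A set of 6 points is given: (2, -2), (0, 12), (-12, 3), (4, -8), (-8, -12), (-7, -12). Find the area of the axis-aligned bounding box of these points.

x ranges over [-12, 4], width 16.
y ranges over [-12, 12], height 24.
Area = 16 × 24 = 384.

384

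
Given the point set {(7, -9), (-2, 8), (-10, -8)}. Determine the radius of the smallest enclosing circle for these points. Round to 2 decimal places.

10.46

Call the three points A, B, C in the order given.
Side lengths²: AB² = 370, AC² = 290, BC² = 320.
Since AB² = 370 < 320 + 290 = 610, the triangle is acute, so the smallest enclosing circle is the circumcircle.
Circumcentre = (-8/7, -17/7), r² = 5365/49.
r = √(5365/49) ≈ 10.46.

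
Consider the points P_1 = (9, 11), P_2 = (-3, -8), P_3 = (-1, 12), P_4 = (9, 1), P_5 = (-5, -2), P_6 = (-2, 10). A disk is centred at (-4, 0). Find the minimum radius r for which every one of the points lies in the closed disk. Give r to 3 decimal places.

17.029

The required radius is the distance from (-4, 0) to the farthest point.
Squared distances: 290, 65, 153, 170, 5, 104.
Maximum is 290, attained at P_1.
r = √290 ≈ 17.029.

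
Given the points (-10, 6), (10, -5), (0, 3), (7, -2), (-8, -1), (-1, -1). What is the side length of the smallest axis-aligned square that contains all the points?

The bounding box has width 20 and height 11.
An axis-aligned square enclosing the set must have side ≥ max(width, height).
So the minimum side is max(20, 11) = 20.

20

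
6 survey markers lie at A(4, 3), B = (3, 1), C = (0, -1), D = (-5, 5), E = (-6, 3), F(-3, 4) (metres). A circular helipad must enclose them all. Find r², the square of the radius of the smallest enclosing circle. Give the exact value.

The minimum enclosing circle of a finite set is fixed by two of the points (as a diameter) or three (as a circumcircle).
The farthest pair is A–E with squared distance 100. The circle on this segment as diameter has centre (-1, 3) and r² = 100/4 = 25.
Check B: distance² to centre = 20 ≤ 25, so it lies inside.
All remaining points lie in this disk, and no smaller disk contains both endpoints, so this is the minimum enclosing circle.

25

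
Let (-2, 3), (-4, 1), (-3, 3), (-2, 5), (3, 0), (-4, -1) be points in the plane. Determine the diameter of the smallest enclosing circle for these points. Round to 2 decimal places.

7.91

The minimum enclosing circle of a finite set is fixed by two of the points (as a diameter) or three (as a circumcircle).
The minimum enclosing circle is determined by three boundary points: (-2, 5), (3, 0), (-4, -1).
Their circumcentre is (-0.75, 1.25) with r² = 15.625.
The farthest remaining point (-4, 1) is at distance² 10.625 ≤ 15.625.
Diameter = 2r = 2√(15.625) ≈ 7.91.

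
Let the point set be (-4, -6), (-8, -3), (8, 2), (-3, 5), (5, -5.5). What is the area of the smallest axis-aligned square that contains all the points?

The bounding box has width 16 and height 11.
An axis-aligned square enclosing the set must have side ≥ max(width, height).
So the minimum side is max(16, 11) = 16.
Area = 16² = 256.

256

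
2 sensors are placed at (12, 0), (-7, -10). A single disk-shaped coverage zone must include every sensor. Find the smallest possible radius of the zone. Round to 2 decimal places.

The smallest circle enclosing two points has them as diameter endpoints.
Centre = midpoint = (2.5, -5); r² = |(12, 0)−(-7, -10)|²/4 = 461/4 = 115.25.
r = √(115.25) ≈ 10.74.

10.74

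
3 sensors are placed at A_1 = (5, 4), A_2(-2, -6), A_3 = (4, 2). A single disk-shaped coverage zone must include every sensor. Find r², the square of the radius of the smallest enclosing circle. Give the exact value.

Side lengths²: A_1A_2² = 149, A_1A_3² = 5, A_2A_3² = 100.
Since A_1A_2² = 149 ≥ 100 + 5 = 105, the angle opposite A_1A_2 is not acute, so the smallest enclosing circle has A_1A_2 as diameter.
Centre = midpoint of A_1A_2 = (1.5, -1), r² = 149/4 = 37.25.

37.25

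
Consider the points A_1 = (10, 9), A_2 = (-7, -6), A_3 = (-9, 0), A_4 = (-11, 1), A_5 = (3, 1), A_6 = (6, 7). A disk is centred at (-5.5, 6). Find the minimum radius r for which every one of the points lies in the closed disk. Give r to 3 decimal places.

15.788

The required radius is the distance from (-5.5, 6) to the farthest point.
Squared distances: 249.25, 146.25, 48.25, 55.25, 97.25, 133.25.
Maximum is 249.25, attained at A_1.
r = √(249.25) ≈ 15.788.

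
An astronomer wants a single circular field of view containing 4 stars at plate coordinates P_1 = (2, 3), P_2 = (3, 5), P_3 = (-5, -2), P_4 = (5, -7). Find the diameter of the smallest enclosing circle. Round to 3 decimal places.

The minimum enclosing circle of a finite set is fixed by two of the points (as a diameter) or three (as a circumcircle).
The minimum enclosing circle is determined by three boundary points: P_2, P_3, P_4.
Their circumcentre is (17/11, -31/22) with r² = 20905/484.
The farthest remaining point P_1 is at distance² 9509/484 ≤ 20905/484.
Diameter = 2r = 2√(20905/484) ≈ 13.144.

13.144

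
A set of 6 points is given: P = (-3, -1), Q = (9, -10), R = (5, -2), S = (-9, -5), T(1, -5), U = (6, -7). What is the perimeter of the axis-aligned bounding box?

Width = max x − min x = 9 − (-9) = 18.
Height = max y − min y = -1 − (-10) = 9.
Perimeter = 2(18 + 9) = 54.

54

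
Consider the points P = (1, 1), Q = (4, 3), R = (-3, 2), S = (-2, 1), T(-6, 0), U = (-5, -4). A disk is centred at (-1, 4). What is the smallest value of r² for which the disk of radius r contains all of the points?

The required radius is the distance from (-1, 4) to the farthest point.
Squared distances: 13, 26, 8, 10, 41, 80.
Maximum is 80, attained at U.

80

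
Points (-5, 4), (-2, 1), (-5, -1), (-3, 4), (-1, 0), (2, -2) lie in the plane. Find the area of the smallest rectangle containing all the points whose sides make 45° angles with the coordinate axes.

In coordinates u = x + y, v = x − y the rectangle is axis-aligned; the map (x,y)→(u,v) scales areas by 2.
u-values: -1, -1, -6, 1, -1, 0; range = 1 − (-6) = 7.
v-values: -9, -3, -4, -7, -1, 4; range = 4 − (-9) = 13.
Area = (7 × 13) / 2 = 45.5.

45.5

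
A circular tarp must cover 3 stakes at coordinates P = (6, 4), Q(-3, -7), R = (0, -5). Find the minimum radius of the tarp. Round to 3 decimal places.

7.106

Side lengths²: PQ² = 202, PR² = 117, QR² = 13.
Since PQ² = 202 ≥ 117 + 13 = 130, the angle opposite PQ is not acute, so the smallest enclosing circle has PQ as diameter.
Centre = midpoint of PQ = (1.5, -1.5), r² = 202/4 = 50.5.
r = √(50.5) ≈ 7.106.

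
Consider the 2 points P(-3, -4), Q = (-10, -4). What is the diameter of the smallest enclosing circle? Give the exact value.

The smallest circle enclosing two points has them as diameter endpoints.
Centre = midpoint = (-6.5, -4); r² = |PQ|²/4 = 49/4 = 12.25.
Diameter = 2r = 2√(12.25) = 7.

7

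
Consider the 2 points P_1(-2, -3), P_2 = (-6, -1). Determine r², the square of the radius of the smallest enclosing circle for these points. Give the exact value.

5

The smallest circle enclosing two points has them as diameter endpoints.
Centre = midpoint = (-4, -2); r² = |P_1P_2|²/4 = 20/4 = 5.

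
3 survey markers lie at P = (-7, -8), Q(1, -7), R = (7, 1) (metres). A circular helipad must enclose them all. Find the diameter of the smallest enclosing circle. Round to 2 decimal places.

16.64

Side lengths²: PQ² = 65, PR² = 277, QR² = 100.
Since PR² = 277 ≥ 100 + 65 = 165, the angle opposite PR is not acute, so the smallest enclosing circle has PR as diameter.
Centre = midpoint of PR = (0, -3.5), r² = 277/4 = 69.25.
Diameter = 2r = 2√(69.25) ≈ 16.64.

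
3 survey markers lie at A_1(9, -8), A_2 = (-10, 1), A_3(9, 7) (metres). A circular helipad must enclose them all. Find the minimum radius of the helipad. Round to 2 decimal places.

11.02

Side lengths²: A_1A_2² = 442, A_1A_3² = 225, A_2A_3² = 397.
Since A_1A_2² = 442 < 397 + 225 = 622, the triangle is acute, so the smallest enclosing circle is the circumcircle.
Circumcentre = (35/38, -0.5), r² = 87737/722.
r = √(87737/722) ≈ 11.02.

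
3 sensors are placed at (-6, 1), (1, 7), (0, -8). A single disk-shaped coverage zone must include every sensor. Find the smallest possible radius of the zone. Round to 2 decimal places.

Call the three points A, B, C in the order given.
Side lengths²: AB² = 85, AC² = 117, BC² = 226.
Since BC² = 226 ≥ 117 + 85 = 202, the angle opposite BC is not acute, so the smallest enclosing circle has BC as diameter.
Centre = midpoint of BC = (0.5, -0.5), r² = 226/4 = 56.5.
r = √(56.5) ≈ 7.52.

7.52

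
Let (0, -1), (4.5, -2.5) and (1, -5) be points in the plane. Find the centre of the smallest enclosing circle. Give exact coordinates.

(43/22, -29/11)

Call the three points A, B, C in the order given.
Side lengths²: AB² = 22.5, AC² = 17, BC² = 18.5.
Since AB² = 22.5 < 18.5 + 17 = 35.5, the triangle is acute, so the smallest enclosing circle is the circumcircle.
Circumcentre = (43/22, -29/11), r² = 3145/484.
Centre = (43/22, -29/11).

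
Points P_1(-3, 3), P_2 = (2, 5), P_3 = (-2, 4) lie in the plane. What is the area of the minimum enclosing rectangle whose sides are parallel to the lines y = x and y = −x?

In coordinates u = x + y, v = x − y the rectangle is axis-aligned; the map (x,y)→(u,v) scales areas by 2.
u-values: 0, 7, 2; range = 7 − 0 = 7.
v-values: -6, -3, -6; range = -3 − (-6) = 3.
Area = (7 × 3) / 2 = 10.5.

10.5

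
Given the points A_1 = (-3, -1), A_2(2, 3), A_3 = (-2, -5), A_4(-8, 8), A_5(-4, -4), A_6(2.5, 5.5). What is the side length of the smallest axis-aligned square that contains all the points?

13

The bounding box has width 10.5 and height 13.
An axis-aligned square enclosing the set must have side ≥ max(width, height).
So the minimum side is max(10.5, 13) = 13.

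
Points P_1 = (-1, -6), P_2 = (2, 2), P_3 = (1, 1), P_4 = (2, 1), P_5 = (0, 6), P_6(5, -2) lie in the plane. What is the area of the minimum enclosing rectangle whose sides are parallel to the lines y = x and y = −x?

In coordinates u = x + y, v = x − y the rectangle is axis-aligned; the map (x,y)→(u,v) scales areas by 2.
u-values: -7, 4, 2, 3, 6, 3; range = 6 − (-7) = 13.
v-values: 5, 0, 0, 1, -6, 7; range = 7 − (-6) = 13.
Area = (13 × 13) / 2 = 84.5.

84.5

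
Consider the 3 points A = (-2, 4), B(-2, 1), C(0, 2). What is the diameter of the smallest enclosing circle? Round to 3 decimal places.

Side lengths²: AB² = 9, AC² = 8, BC² = 5.
Since AB² = 9 < 8 + 5 = 13, the triangle is acute, so the smallest enclosing circle is the circumcircle.
Circumcentre = (-1.5, 2.5), r² = 2.5.
Diameter = 2r = 2√(2.5) ≈ 3.162.

3.162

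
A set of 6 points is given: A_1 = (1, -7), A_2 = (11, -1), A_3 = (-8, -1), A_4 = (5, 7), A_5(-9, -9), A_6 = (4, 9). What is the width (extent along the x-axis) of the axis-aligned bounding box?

max x = 11, min x = -9, so width = 20.

20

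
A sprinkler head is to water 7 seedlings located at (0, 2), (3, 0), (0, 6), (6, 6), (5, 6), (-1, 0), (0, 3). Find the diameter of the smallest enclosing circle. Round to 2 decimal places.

9.22

The minimum enclosing circle of a finite set is fixed by two of the points (as a diameter) or three (as a circumcircle).
The farthest pair is (6, 6)–(-1, 0) with squared distance 85. The circle on this segment as diameter has centre (2.5, 3) and r² = 85/4 = 21.25.
Check (0, 2): distance² to centre = 7.25 ≤ 21.25, so it lies inside.
All remaining points lie in this disk, and no smaller disk contains both endpoints, so this is the minimum enclosing circle.
Diameter = 2r = 2√(21.25) ≈ 9.22.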